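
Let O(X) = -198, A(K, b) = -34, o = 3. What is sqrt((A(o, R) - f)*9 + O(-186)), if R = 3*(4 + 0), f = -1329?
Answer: 3*sqrt(1273) ≈ 107.04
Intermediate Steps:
R = 12 (R = 3*4 = 12)
sqrt((A(o, R) - f)*9 + O(-186)) = sqrt((-34 - 1*(-1329))*9 - 198) = sqrt((-34 + 1329)*9 - 198) = sqrt(1295*9 - 198) = sqrt(11655 - 198) = sqrt(11457) = 3*sqrt(1273)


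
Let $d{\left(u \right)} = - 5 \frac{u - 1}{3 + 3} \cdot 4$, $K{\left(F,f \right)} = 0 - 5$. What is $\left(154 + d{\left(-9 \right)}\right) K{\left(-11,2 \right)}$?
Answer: $- \frac{2810}{3} \approx -936.67$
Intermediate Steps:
$K{\left(F,f \right)} = -5$ ($K{\left(F,f \right)} = 0 - 5 = -5$)
$d{\left(u \right)} = \frac{10}{3} - \frac{10 u}{3}$ ($d{\left(u \right)} = - 5 \frac{-1 + u}{6} \cdot 4 = - 5 \left(-1 + u\right) \frac{1}{6} \cdot 4 = - 5 \left(- \frac{1}{6} + \frac{u}{6}\right) 4 = \left(\frac{5}{6} - \frac{5 u}{6}\right) 4 = \frac{10}{3} - \frac{10 u}{3}$)
$\left(154 + d{\left(-9 \right)}\right) K{\left(-11,2 \right)} = \left(154 + \left(\frac{10}{3} - -30\right)\right) \left(-5\right) = \left(154 + \left(\frac{10}{3} + 30\right)\right) \left(-5\right) = \left(154 + \frac{100}{3}\right) \left(-5\right) = \frac{562}{3} \left(-5\right) = - \frac{2810}{3}$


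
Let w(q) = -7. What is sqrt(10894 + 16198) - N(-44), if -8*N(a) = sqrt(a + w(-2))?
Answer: 2*sqrt(6773) + I*sqrt(51)/8 ≈ 164.6 + 0.89268*I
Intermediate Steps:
N(a) = -sqrt(-7 + a)/8 (N(a) = -sqrt(a - 7)/8 = -sqrt(-7 + a)/8)
sqrt(10894 + 16198) - N(-44) = sqrt(10894 + 16198) - (-1)*sqrt(-7 - 44)/8 = sqrt(27092) - (-1)*sqrt(-51)/8 = 2*sqrt(6773) - (-1)*I*sqrt(51)/8 = 2*sqrt(6773) + I*sqrt(51)/8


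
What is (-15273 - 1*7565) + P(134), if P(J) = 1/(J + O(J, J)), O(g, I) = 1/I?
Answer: -410101832/17957 ≈ -22838.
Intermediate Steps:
P(J) = 1/(J + 1/J)
(-15273 - 1*7565) + P(134) = (-15273 - 1*7565) + 134/(1 + 134**2) = (-15273 - 7565) + 134/(1 + 17956) = -22838 + 134/17957 = -410101832/17957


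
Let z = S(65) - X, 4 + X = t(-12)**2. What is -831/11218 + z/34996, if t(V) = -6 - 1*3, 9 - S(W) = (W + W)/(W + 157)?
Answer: -1656734335/21788474604 ≈ -0.076037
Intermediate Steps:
S(W) = 9 - 2*W/(157 + W) (S(W) = 9 - (W + W)/(W + 157) = 9 - 2*W/(157 + W))
t(V) = -9 (t(V) = -6 - 3 = -9)
X = 77 (X = -4 + (-9)**2 = -4 + 81 = 77)
z = -7613/111 (z = (1413 + 7*65)/(157 + 65) - 1*77 = (1413 + 455)/222 - 77 = (1/222)*1868 - 77 = 934/111 - 77 = -7613/111 ≈ -68.586)
-831/11218 + z/34996 = -831/11218 - 7613/111/34996 = -831*1/11218 - 7613/111*1/34996 = -831/11218 - 7613/3884556 = -1656734335/21788474604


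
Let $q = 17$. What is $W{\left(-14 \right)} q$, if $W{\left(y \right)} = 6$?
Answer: $102$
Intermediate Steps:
$W{\left(-14 \right)} q = 6 \cdot 17 = 102$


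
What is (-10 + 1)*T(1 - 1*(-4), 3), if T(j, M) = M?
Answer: -27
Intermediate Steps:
(-10 + 1)*T(1 - 1*(-4), 3) = (-10 + 1)*3 = -9*3 = -27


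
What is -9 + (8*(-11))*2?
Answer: -185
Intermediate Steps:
-9 + (8*(-11))*2 = -9 - 88*2 = -9 - 176 = -185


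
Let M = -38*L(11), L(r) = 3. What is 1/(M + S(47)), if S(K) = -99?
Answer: -1/213 ≈ -0.0046948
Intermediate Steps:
M = -114 (M = -38*3 = -114)
1/(M + S(47)) = 1/(-114 - 99) = 1/(-213) = -1/213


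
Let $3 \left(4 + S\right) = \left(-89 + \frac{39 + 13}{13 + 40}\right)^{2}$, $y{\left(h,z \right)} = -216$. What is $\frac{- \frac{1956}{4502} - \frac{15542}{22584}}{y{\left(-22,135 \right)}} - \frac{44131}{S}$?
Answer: $- \frac{680399082635776105}{39765728867973408} \approx -17.11$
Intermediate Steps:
$S = \frac{7242839}{2809}$ ($S = -4 + \frac{\left(-89 + \frac{39 + 13}{13 + 40}\right)^{2}}{3} = -4 + \frac{\left(-89 + \frac{52}{53}\right)^{2}}{3} = -4 + \frac{\left(- \frac{4665}{53}\right)^{2}}{3} = -4 + \frac{1}{3} \cdot \frac{21762225}{2809} = -4 + \frac{7254075}{2809} = \frac{7242839}{2809} \approx 2578.4$)
$\frac{- \frac{1956}{4502} - \frac{15542}{22584}}{y{\left(-22,135 \right)}} - \frac{44131}{S} = \frac{- \frac{1956}{4502} - \frac{15542}{22584}}{-216} - \frac{44131}{\frac{7242839}{2809}} = \left(\left(-1956\right) \frac{1}{4502} - \frac{7771}{11292}\right) \left(- \frac{1}{216}\right) - \frac{123963979}{7242839} = \left(- \frac{978}{2251} - \frac{7771}{11292}\right) \left(- \frac{1}{216}\right) - \frac{123963979}{7242839} = \left(- \frac{28536097}{25418292}\right) \left(- \frac{1}{216}\right) - \frac{123963979}{7242839} = \frac{28536097}{5490351072} - \frac{123963979}{7242839} = - \frac{680399082635776105}{39765728867973408}$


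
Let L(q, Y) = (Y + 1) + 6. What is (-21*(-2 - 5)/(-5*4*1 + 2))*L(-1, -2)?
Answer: -245/6 ≈ -40.833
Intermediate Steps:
L(q, Y) = 7 + Y (L(q, Y) = (1 + Y) + 6 = 7 + Y)
(-21*(-2 - 5)/(-5*4*1 + 2))*L(-1, -2) = (-21*(-2 - 5)/(-5*4*1 + 2))*(7 - 2) = -(-147)/(-20*1 + 2)*5 = -(-147)/(-20 + 2)*5 = -(-147)/(-18)*5 = -(-147)*(-1)/18*5 = -21*7/18*5 = -49/6*5 = -245/6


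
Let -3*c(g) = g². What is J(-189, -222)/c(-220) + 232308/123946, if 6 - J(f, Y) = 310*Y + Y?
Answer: -901935189/374936650 ≈ -2.4056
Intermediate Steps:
c(g) = -g²/3
J(f, Y) = 6 - 311*Y (J(f, Y) = 6 - (310*Y + Y) = 6 - 311*Y)
J(-189, -222)/c(-220) + 232308/123946 = (6 - 311*(-222))/((-⅓*(-220)²)) + 232308/123946 = (6 + 69042)/((-⅓*48400)) + 232308*(1/123946) = 69048/(-48400/3) + 116154/61973 = 69048*(-3/48400) + 116154/61973 = -25893/6050 + 116154/61973 = -901935189/374936650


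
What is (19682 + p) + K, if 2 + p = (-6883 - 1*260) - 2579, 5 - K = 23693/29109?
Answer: 289989274/29109 ≈ 9962.2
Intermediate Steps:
K = 121852/29109 (K = 5 - 23693/29109 = 121852/29109 ≈ 4.1861)
p = -9724 (p = -2 + ((-6883 - 1*260) - 2579) = -2 + ((-6883 - 260) - 2579) = -2 + (-7143 - 2579) = -2 - 9722 = -9724)
(19682 + p) + K = (19682 - 9724) + 121852/29109 = 9958 + 121852/29109 = 289989274/29109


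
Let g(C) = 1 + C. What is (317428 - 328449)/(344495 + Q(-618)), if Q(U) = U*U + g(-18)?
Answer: -11021/726402 ≈ -0.015172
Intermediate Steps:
Q(U) = -17 + U² (Q(U) = U*U + (1 - 18) = U² - 17 = -17 + U²)
(317428 - 328449)/(344495 + Q(-618)) = (317428 - 328449)/(344495 + (-17 + (-618)²)) = -11021/(344495 + (-17 + 381924)) = -11021/(344495 + 381907) = -11021/726402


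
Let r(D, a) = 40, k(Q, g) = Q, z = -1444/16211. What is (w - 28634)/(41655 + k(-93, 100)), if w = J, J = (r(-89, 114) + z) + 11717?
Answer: -273594491/673761582 ≈ -0.40607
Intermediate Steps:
z = -1444/16211 (z = -1444*1/16211 = -1444/16211 ≈ -0.089075)
J = 190591283/16211 (J = (40 - 1444/16211) + 11717 = 646996/16211 + 11717 = 190591283/16211 ≈ 11757.)
w = 190591283/16211 ≈ 11757.
(w - 28634)/(41655 + k(-93, 100)) = (190591283/16211 - 28634)/(41655 - 93) = -273594491/16211/41562 = -273594491/16211*1/41562 = -273594491/673761582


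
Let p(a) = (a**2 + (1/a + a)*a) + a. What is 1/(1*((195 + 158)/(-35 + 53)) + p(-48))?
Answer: 18/82451 ≈ 0.00021831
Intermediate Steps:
p(a) = a + a**2 + a*(a + 1/a) (p(a) = (a**2 + (a + 1/a)*a) + a = (a**2 + a*(a + 1/a)) + a = a + a**2 + a*(a + 1/a))
1/(1*((195 + 158)/(-35 + 53)) + p(-48)) = 1/(1*((195 + 158)/(-35 + 53)) + (1 - 48 + 2*(-48)**2)) = 1/(1*(353/18) + (1 - 48 + 2*2304)) = 1/(1*(353*(1/18)) + (1 - 48 + 4608)) = 1/(1*(353/18) + 4561) = 1/(353/18 + 4561) = 1/(82451/18) = 18/82451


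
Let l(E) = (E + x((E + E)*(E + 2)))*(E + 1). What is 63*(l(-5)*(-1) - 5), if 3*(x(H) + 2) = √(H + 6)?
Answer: -1575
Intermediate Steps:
x(H) = -2 + √(6 + H)/3 (x(H) = -2 + √(H + 6)/3 = -2 + √(6 + H)/3)
l(E) = (1 + E)*(-2 + E + √(6 + 2*E*(2 + E))/3) (l(E) = (E + (-2 + √(6 + (E + E)*(E + 2))/3))*(E + 1) = (E + (-2 + √(6 + (2*E)*(2 + E))/3))*(1 + E) = (E + (-2 + √(6 + 2*E*(2 + E))/3))*(1 + E) = (-2 + E + √(6 + 2*E*(2 + E))/3)*(1 + E) = (1 + E)*(-2 + E + √(6 + 2*E*(2 + E))/3))
63*(l(-5)*(-1) - 5) = 63*((-2 - 5 + (-5)² + (⅓)*(-5)*(-6 + √2*√(3 - 5*(2 - 5))) + √2*√(3 - 5*(2 - 5))/3)*(-1) - 5) = 63*((-2 - 5 + 25 + (⅓)*(-5)*(-6 + √2*√(3 - 5*(-3))) + √2*√(3 - 5*(-3))/3)*(-1) - 5) = 63*((-2 - 5 + 25 + (⅓)*(-5)*(-6 + √2*√(3 + 15)) + √2*√(3 + 15)/3)*(-1) - 5) = 63*((-2 - 5 + 25 + (⅓)*(-5)*(-6 + √2*√18) + √2*√18/3)*(-1) - 5) = 63*((-2 - 5 + 25 + (⅓)*(-5)*(-6 + √2*(3*√2)) + √2*(3*√2)/3)*(-1) - 5) = 63*((-2 - 5 + 25 + (⅓)*(-5)*(-6 + 6) + 2)*(-1) - 5) = 63*((-2 - 5 + 25 + (⅓)*(-5)*0 + 2)*(-1) - 5) = 63*((-2 - 5 + 25 + 0 + 2)*(-1) - 5) = 63*(20*(-1) - 5) = 63*(-20 - 5) = 63*(-25) = -1575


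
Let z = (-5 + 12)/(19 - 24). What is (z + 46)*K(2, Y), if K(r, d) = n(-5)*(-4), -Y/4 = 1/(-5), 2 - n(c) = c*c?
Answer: 20516/5 ≈ 4103.2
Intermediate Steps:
n(c) = 2 - c² (n(c) = 2 - c*c = 2 - c²)
z = -7/5 (z = 7/(-5) = 7*(-⅕) = -7/5 ≈ -1.4000)
Y = ⅘ (Y = -4/(-5) = -4*(-⅕) = ⅘ ≈ 0.80000)
K(r, d) = 92 (K(r, d) = (2 - 1*(-5)²)*(-4) = (2 - 1*25)*(-4) = (2 - 25)*(-4) = -23*(-4) = 92)
(z + 46)*K(2, Y) = (-7/5 + 46)*92 = (223/5)*92 = 20516/5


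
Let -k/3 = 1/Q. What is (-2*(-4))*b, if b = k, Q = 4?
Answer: -6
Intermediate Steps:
k = -3/4 ≈ -0.75000
b = -3/4 ≈ -0.75000
(-2*(-4))*b = -2*(-4)*(-3/4) = 8*(-3/4) = -6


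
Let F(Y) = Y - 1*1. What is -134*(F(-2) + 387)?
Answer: -51456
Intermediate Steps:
F(Y) = -1 + Y (F(Y) = Y - 1 = -1 + Y)
-134*(F(-2) + 387) = -134*((-1 - 2) + 387) = -134*(-3 + 387) = -134*384 = -51456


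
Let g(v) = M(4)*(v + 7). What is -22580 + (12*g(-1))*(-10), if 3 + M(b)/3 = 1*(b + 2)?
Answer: -29060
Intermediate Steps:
M(b) = -3 + 3*b (M(b) = -9 + 3*(1*(b + 2)) = -9 + 3*(1*(2 + b)) = -9 + 3*(2 + b) = -9 + (6 + 3*b) = -3 + 3*b)
g(v) = 63 + 9*v (g(v) = (-3 + 3*4)*(v + 7) = (-3 + 12)*(7 + v) = 9*(7 + v) = 63 + 9*v)
-22580 + (12*g(-1))*(-10) = -22580 + (12*(63 + 9*(-1)))*(-10) = -22580 + (12*(63 - 9))*(-10) = -22580 + (12*54)*(-10) = -22580 + 648*(-10) = -22580 - 6480 = -29060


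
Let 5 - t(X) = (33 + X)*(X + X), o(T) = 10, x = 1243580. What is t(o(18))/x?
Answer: -171/248716 ≈ -0.00068753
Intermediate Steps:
t(X) = 5 - 2*X*(33 + X) (t(X) = 5 - (33 + X)*(X + X) = 5 - (33 + X)*2*X = 5 - 2*X*(33 + X))
t(o(18))/x = (5 - 66*10 - 2*10²)/1243580 = (5 - 660 - 2*100)*(1/1243580) = (5 - 660 - 200)*(1/1243580) = -855*1/1243580 = -171/248716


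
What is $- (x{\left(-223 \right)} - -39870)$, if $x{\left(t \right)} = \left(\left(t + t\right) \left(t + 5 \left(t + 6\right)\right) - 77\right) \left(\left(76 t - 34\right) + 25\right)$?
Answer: $9890825617$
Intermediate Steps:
$x{\left(t \right)} = \left(-77 + 2 t \left(30 + 6 t\right)\right) \left(-9 + 76 t\right)$ ($x{\left(t \right)} = \left(2 t \left(t + 5 \left(6 + t\right)\right) - 77\right) \left(\left(-34 + 76 t\right) + 25\right) = \left(2 t \left(t + \left(30 + 5 t\right)\right) - 77\right) \left(-9 + 76 t\right) = \left(2 t \left(30 + 6 t\right) - 77\right) \left(-9 + 76 t\right) = \left(-77 + 2 t \left(30 + 6 t\right)\right) \left(-9 + 76 t\right)$)
$- (x{\left(-223 \right)} - -39870) = - (\left(693 - -1425416 + 912 \left(-223\right)^{3} + 4452 \left(-223\right)^{2}\right) - -39870) = - (\left(693 + 1425416 + 912 \left(-11089567\right) + 4452 \cdot 49729\right) + 39870) = - (\left(693 + 1425416 - 10113685104 + 221393508\right) + 39870) = - (-9890865487 + 39870) = \left(-1\right) \left(-9890825617\right) = 9890825617$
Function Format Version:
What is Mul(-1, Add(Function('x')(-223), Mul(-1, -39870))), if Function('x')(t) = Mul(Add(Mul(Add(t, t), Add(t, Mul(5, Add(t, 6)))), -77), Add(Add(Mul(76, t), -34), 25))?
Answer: 9890825617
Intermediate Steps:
Function('x')(t) = Mul(Add(-77, Mul(2, t, Add(30, Mul(6, t)))), Add(-9, Mul(76, t))) (Function('x')(t) = Mul(Add(Mul(Mul(2, t), Add(t, Mul(5, Add(6, t)))), -77), Add(Add(-34, Mul(76, t)), 25)) = Mul(Add(Mul(Mul(2, t), Add(t, Add(30, Mul(5, t)))), -77), Add(-9, Mul(76, t))) = Mul(Add(Mul(Mul(2, t), Add(30, Mul(6, t))), -77), Add(-9, Mul(76, t))) = Mul(Add(Mul(2, t, Add(30, Mul(6, t))), -77), Add(-9, Mul(76, t))) = Mul(Add(-77, Mul(2, t, Add(30, Mul(6, t)))), Add(-9, Mul(76, t))))
Mul(-1, Add(Function('x')(-223), Mul(-1, -39870))) = Mul(-1, Add(Add(693, Mul(-6392, -223), Mul(912, Pow(-223, 3)), Mul(4452, Pow(-223, 2))), Mul(-1, -39870))) = Mul(-1, Add(Add(693, 1425416, Mul(912, -11089567), Mul(4452, 49729)), 39870)) = Mul(-1, Add(Add(693, 1425416, -10113685104, 221393508), 39870)) = Mul(-1, Add(-9890865487, 39870)) = Mul(-1, -9890825617) = 9890825617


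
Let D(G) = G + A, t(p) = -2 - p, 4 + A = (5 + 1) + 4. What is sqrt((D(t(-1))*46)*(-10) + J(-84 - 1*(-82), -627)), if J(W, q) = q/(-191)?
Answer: I*sqrt(83786543)/191 ≈ 47.924*I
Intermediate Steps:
A = 6 (A = -4 + ((5 + 1) + 4) = -4 + (6 + 4) = -4 + 10 = 6)
J(W, q) = -q/191 (J(W, q) = q*(-1/191) = -q/191)
D(G) = 6 + G (D(G) = G + 6 = 6 + G)
sqrt((D(t(-1))*46)*(-10) + J(-84 - 1*(-82), -627)) = sqrt(((6 + (-2 - 1*(-1)))*46)*(-10) - 1/191*(-627)) = sqrt(((6 + (-2 + 1))*46)*(-10) + 627/191) = sqrt(((6 - 1)*46)*(-10) + 627/191) = sqrt((5*46)*(-10) + 627/191) = sqrt(230*(-10) + 627/191) = sqrt(-2300 + 627/191) = sqrt(-438673/191) = I*sqrt(83786543)/191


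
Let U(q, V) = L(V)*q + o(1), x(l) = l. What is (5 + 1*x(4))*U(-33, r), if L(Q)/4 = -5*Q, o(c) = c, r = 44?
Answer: 261369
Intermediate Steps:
L(Q) = -20*Q (L(Q) = 4*(-5*Q) = -20*Q)
U(q, V) = 1 - 20*V*q (U(q, V) = (-20*V)*q + 1 = -20*V*q + 1 = 1 - 20*V*q)
(5 + 1*x(4))*U(-33, r) = (5 + 1*4)*(1 - 20*44*(-33)) = (5 + 4)*(1 + 29040) = 9*29041 = 261369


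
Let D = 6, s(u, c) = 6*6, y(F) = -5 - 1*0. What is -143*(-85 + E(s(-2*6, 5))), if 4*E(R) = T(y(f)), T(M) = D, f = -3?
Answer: 23881/2 ≈ 11941.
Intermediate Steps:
y(F) = -5 (y(F) = -5 + 0 = -5)
s(u, c) = 36
T(M) = 6
E(R) = 3/2 (E(R) = (1/4)*6 = 3/2)
-143*(-85 + E(s(-2*6, 5))) = -143*(-85 + 3/2) = -143*(-167/2) = 23881/2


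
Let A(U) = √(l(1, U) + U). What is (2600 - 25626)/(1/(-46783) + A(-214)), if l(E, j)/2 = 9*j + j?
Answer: 1077225358/9835789005967 + 50395833923314*I*√4494/9835789005967 ≈ 0.00010952 + 343.48*I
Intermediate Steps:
l(E, j) = 20*j (l(E, j) = 2*(9*j + j) = 2*(10*j) = 20*j)
A(U) = √21*√U (A(U) = √(20*U + U) = √(21*U) = √21*√U)
(2600 - 25626)/(1/(-46783) + A(-214)) = (2600 - 25626)/(1/(-46783) + √21*√(-214)) = -23026/(-1/46783 + √21*(I*√214)) = -23026/(-1/46783 + I*√4494)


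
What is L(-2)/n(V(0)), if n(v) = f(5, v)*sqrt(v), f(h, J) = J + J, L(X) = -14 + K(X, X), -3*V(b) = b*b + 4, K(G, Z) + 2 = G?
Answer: -27*I*sqrt(3)/8 ≈ -5.8457*I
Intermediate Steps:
K(G, Z) = -2 + G
V(b) = -4/3 - b**2/3 (V(b) = -(b*b + 4)/3 = -(b**2 + 4)/3 = -(4 + b**2)/3 = -4/3 - b**2/3)
L(X) = -16 + X (L(X) = -14 + (-2 + X) = -16 + X)
f(h, J) = 2*J
n(v) = 2*v**(3/2) (n(v) = (2*v)*sqrt(v) = 2*v**(3/2))
L(-2)/n(V(0)) = (-16 - 2)/((2*(-4/3 - 1/3*0**2)**(3/2))) = -18*1/(2*(-4/3 - 1/3*0)**(3/2)) = -18*1/(2*(-4/3 + 0)**(3/2)) = -18*3*I*sqrt(3)/16 = -27*I*sqrt(3)/8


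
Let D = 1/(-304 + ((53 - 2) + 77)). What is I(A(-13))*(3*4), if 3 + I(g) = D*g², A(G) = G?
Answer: -2091/44 ≈ -47.523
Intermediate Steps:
D = -1/176 (D = 1/(-304 + (51 + 77)) = 1/(-304 + 128) = 1/(-176) = -1/176 ≈ -0.0056818)
I(g) = -3 - g²/176
I(A(-13))*(3*4) = (-3 - 1/176*(-13)²)*(3*4) = (-3 - 1/176*169)*12 = (-3 - 169/176)*12 = -697/176*12 = -2091/44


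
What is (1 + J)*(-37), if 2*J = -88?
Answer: 1591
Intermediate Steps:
J = -44 (J = (½)*(-88) = -44)
(1 + J)*(-37) = (1 - 44)*(-37) = -43*(-37) = 1591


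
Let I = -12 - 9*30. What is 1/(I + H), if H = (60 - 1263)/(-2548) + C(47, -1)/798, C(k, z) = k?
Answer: -145236/40879427 ≈ -0.0035528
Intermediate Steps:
I = -282 (I = -12 - 270 = -282)
H = 77125/145236 (H = (60 - 1263)/(-2548) + 47/798 = -1203*(-1/2548) + 47*(1/798) = 1203/2548 + 47/798 = 77125/145236 ≈ 0.53103)
1/(I + H) = 1/(-282 + 77125/145236) = 1/(-40879427/145236) = -145236/40879427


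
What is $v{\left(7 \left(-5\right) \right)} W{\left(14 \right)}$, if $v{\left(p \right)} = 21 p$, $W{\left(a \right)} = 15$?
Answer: $-11025$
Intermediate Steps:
$v{\left(7 \left(-5\right) \right)} W{\left(14 \right)} = 21 \cdot 7 \left(-5\right) 15 = 21 \left(-35\right) 15 = \left(-735\right) 15 = -11025$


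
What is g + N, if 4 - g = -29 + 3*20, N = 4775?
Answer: 4748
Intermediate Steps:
g = -27 (g = 4 - (-29 + 3*20) = 4 - (-29 + 60) = 4 - 1*31 = 4 - 31 = -27)
g + N = -27 + 4775 = 4748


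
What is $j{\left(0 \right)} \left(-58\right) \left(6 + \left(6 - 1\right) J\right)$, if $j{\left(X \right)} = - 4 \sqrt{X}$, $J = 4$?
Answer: $0$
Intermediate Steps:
$j{\left(0 \right)} \left(-58\right) \left(6 + \left(6 - 1\right) J\right) = - 4 \sqrt{0} \left(-58\right) \left(6 + \left(6 - 1\right) 4\right) = \left(-4\right) 0 \left(-58\right) \left(6 + \left(6 - 1\right) 4\right) = 0 \left(-58\right) \left(6 + 5 \cdot 4\right) = 0 \left(6 + 20\right) = 0 \cdot 26 = 0$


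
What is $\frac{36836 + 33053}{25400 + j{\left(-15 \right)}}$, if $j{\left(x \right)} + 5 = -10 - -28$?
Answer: $\frac{69889}{25413} \approx 2.7501$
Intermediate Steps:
$j{\left(x \right)} = 13$ ($j{\left(x \right)} = -5 - -18 = -5 + \left(-10 + 28\right) = -5 + 18 = 13$)
$\frac{36836 + 33053}{25400 + j{\left(-15 \right)}} = \frac{36836 + 33053}{25400 + 13} = \frac{69889}{25413}$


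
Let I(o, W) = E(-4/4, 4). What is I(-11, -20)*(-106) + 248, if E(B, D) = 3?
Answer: -70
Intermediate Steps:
I(o, W) = 3
I(-11, -20)*(-106) + 248 = 3*(-106) + 248 = -318 + 248 = -70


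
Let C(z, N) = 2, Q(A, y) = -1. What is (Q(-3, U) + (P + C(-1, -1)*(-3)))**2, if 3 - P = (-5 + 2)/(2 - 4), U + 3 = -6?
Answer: 121/4 ≈ 30.250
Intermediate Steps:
U = -9 (U = -3 - 6 = -9)
P = 3/2 (P = 3 - (-5 + 2)/(2 - 4) = 3 - (-3)/(-2) = 3 - (-3)*(-1)/2 = 3 - 1*3/2 = 3 - 3/2 = 3/2 ≈ 1.5000)
(Q(-3, U) + (P + C(-1, -1)*(-3)))**2 = (-1 + (3/2 + 2*(-3)))**2 = (-1 + (3/2 - 6))**2 = (-1 - 9/2)**2 = (-11/2)**2 = 121/4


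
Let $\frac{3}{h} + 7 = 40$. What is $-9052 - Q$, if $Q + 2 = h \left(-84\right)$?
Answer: $- \frac{99466}{11} \approx -9042.4$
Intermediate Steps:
$h = \frac{1}{11}$ ($h = \frac{3}{-7 + 40} = \frac{3}{33} = 3 \cdot \frac{1}{33} = \frac{1}{11} \approx 0.090909$)
$Q = - \frac{106}{11}$ ($Q = -2 + \frac{1}{11} \left(-84\right) = -2 - \frac{84}{11} = - \frac{106}{11} \approx -9.6364$)
$-9052 - Q = -9052 - - \frac{106}{11} = -9052 + \frac{106}{11} = - \frac{99466}{11}$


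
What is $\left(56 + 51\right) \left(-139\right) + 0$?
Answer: $-14873$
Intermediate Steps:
$\left(56 + 51\right) \left(-139\right) + 0 = 107 \left(-139\right) + 0 = -14873 + 0 = -14873$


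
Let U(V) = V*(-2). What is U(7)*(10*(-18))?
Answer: 2520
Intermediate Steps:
U(V) = -2*V
U(7)*(10*(-18)) = (-2*7)*(10*(-18)) = -14*(-180) = 2520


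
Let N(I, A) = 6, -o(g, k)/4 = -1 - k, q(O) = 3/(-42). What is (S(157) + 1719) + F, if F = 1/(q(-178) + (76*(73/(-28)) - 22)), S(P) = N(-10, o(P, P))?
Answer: 5318161/3083 ≈ 1725.0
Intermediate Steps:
q(O) = -1/14 (q(O) = 3*(-1/42) = -1/14)
o(g, k) = 4 + 4*k (o(g, k) = -4*(-1 - k) = 4 + 4*k)
S(P) = 6
F = -14/3083 (F = 1/(-1/14 + (76*(73/(-28)) - 22)) = 1/(-1/14 + (76*(73*(-1/28)) - 22)) = 1/(-1/14 + (76*(-73/28) - 22)) = 1/(-1/14 + (-1387/7 - 22)) = 1/(-1/14 - 1541/7) = 1/(-3083/14) = -14/3083 ≈ -0.0045410)
(S(157) + 1719) + F = (6 + 1719) - 14/3083 = 1725 - 14/3083 = 5318161/3083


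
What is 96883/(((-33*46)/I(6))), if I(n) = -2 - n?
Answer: 387532/759 ≈ 510.58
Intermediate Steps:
96883/(((-33*46)/I(6))) = 96883/(((-33*46)/(-2 - 1*6))) = 96883/((-1518/(-2 - 6))) = 96883/((-1518/(-8))) = 96883/((-1518*(-1/8))) = 96883/(759/4) = 96883*(4/759) = 387532/759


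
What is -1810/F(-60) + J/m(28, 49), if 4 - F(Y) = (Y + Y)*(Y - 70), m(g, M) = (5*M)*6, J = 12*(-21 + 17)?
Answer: 22763/272930 ≈ 0.083402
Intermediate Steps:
J = -48 (J = 12*(-4) = -48)
m(g, M) = 30*M
F(Y) = 4 - 2*Y*(-70 + Y) (F(Y) = 4 - (Y + Y)*(Y - 70) = 4 - 2*Y*(-70 + Y))
-1810/F(-60) + J/m(28, 49) = -1810/(4 - 2*(-60)² + 140*(-60)) - 48/(30*49) = -1810/(4 - 2*3600 - 8400) - 48/1470 = -1810/(4 - 7200 - 8400) - 48*1/1470 = -1810/(-15596) - 8/245 = -1810*(-1/15596) - 8/245 = 905/7798 - 8/245 = 22763/272930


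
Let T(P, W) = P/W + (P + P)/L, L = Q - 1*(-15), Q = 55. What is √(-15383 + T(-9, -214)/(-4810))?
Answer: I*√199661728676532941/3602690 ≈ 124.03*I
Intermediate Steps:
L = 70 (L = 55 - 1*(-15) = 55 + 15 = 70)
T(P, W) = P/35 + P/W (T(P, W) = P/W + (P + P)/70 = P/W + (2*P)*(1/70) = P/W + P/35 = P/35 + P/W)
√(-15383 + T(-9, -214)/(-4810)) = √(-15383 + ((1/35)*(-9) - 9/(-214))/(-4810)) = √(-15383 + (-9/35 - 9*(-1/214))*(-1/4810)) = √(-15383 + (-9/35 + 9/214)*(-1/4810)) = √(-15383 - 1611/7490*(-1/4810)) = √(-15383 + 1611/36026900) = √(-554201801089/36026900) = I*√199661728676532941/3602690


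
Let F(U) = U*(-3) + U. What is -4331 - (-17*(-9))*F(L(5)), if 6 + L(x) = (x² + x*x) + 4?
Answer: 10357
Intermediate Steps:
L(x) = -2 + 2*x² (L(x) = -6 + ((x² + x*x) + 4) = -6 + ((x² + x²) + 4) = -6 + (2*x² + 4) = -6 + (4 + 2*x²) = -2 + 2*x²)
F(U) = -2*U (F(U) = -3*U + U = -2*U)
-4331 - (-17*(-9))*F(L(5)) = -4331 - (-17*(-9))*(-2*(-2 + 2*5²)) = -4331 - 153*(-2*(-2 + 2*25)) = -4331 - 153*(-2*(-2 + 50)) = -4331 - 153*(-2*48) = -4331 - 153*(-96) = -4331 - 1*(-14688) = -4331 + 14688 = 10357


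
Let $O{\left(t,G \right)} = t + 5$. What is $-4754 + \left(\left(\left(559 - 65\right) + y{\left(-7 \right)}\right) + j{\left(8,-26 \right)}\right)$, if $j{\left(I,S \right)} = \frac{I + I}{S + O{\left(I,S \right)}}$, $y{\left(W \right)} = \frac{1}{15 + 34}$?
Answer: $- \frac{2714391}{637} \approx -4261.2$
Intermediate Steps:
$O{\left(t,G \right)} = 5 + t$
$y{\left(W \right)} = \frac{1}{49}$
$j{\left(I,S \right)} = \frac{2 I}{5 + I + S}$ ($j{\left(I,S \right)} = \frac{I + I}{S + \left(5 + I\right)} = \frac{2 I}{5 + I + S}$)
$-4754 + \left(\left(\left(559 - 65\right) + y{\left(-7 \right)}\right) + j{\left(8,-26 \right)}\right) = -4754 + \left(\left(\left(559 - 65\right) + \frac{1}{49}\right) + 2 \cdot 8 \frac{1}{5 + 8 - 26}\right) = -4754 + \left(\left(494 + \frac{1}{49}\right) + 2 \cdot 8 \frac{1}{-13}\right) = -4754 + \left(\frac{24207}{49} + 2 \cdot 8 \left(- \frac{1}{13}\right)\right) = -4754 + \left(\frac{24207}{49} - \frac{16}{13}\right) = -4754 + \frac{313907}{637} = - \frac{2714391}{637}$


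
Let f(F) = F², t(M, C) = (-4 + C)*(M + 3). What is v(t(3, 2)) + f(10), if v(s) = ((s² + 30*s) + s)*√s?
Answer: 100 - 456*I*√3 ≈ 100.0 - 789.82*I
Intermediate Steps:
t(M, C) = (-4 + C)*(3 + M)
v(s) = √s*(s² + 31*s) (v(s) = (s² + 31*s)*√s = √s*(s² + 31*s))
v(t(3, 2)) + f(10) = (-12 - 4*3 + 3*2 + 2*3)^(3/2)*(31 + (-12 - 4*3 + 3*2 + 2*3)) + 10² = (-12 - 12 + 6 + 6)^(3/2)*(31 + (-12 - 12 + 6 + 6)) + 100 = (-12)^(3/2)*(31 - 12) + 100 = -24*I*√3*19 + 100 = -456*I*√3 + 100 = 100 - 456*I*√3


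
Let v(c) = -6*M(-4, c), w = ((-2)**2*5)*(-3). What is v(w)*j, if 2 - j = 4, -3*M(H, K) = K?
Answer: 240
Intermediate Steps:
M(H, K) = -K/3
w = -60 (w = (4*5)*(-3) = 20*(-3) = -60)
j = -2 (j = 2 - 1*4 = 2 - 4 = -2)
v(c) = 2*c (v(c) = -(-2)*c = 2*c)
v(w)*j = (2*(-60))*(-2) = -120*(-2) = 240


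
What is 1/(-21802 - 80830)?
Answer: -1/102632 ≈ -9.7436e-6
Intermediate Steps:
1/(-21802 - 80830) = 1/(-102632) = -1/102632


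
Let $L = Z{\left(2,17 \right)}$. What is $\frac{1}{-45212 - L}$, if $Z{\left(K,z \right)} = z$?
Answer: $- \frac{1}{45229} \approx -2.211 \cdot 10^{-5}$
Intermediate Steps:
$L = 17$
$\frac{1}{-45212 - L} = \frac{1}{-45212 - 17} = \frac{1}{-45229} = - \frac{1}{45229}$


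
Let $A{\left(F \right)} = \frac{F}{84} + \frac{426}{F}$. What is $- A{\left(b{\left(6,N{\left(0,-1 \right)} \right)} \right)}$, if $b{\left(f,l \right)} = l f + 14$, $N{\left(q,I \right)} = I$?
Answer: $- \frac{4481}{84} \approx -53.345$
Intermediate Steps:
$b{\left(f,l \right)} = 14 + f l$ ($b{\left(f,l \right)} = f l + 14 = 14 + f l$)
$A{\left(F \right)} = \frac{426}{F} + \frac{F}{84}$ ($A{\left(F \right)} = F \frac{1}{84} + \frac{426}{F} = \frac{F}{84} + \frac{426}{F} = \frac{426}{F} + \frac{F}{84}$)
$- A{\left(b{\left(6,N{\left(0,-1 \right)} \right)} \right)} = - (\frac{426}{14 + 6 \left(-1\right)} + \frac{14 + 6 \left(-1\right)}{84}) = - (\frac{426}{14 - 6} + \frac{14 - 6}{84}) = - (\frac{426}{8} + \frac{1}{84} \cdot 8) = - (426 \cdot \frac{1}{8} + \frac{2}{21}) = - (\frac{213}{4} + \frac{2}{21}) = \left(-1\right) \frac{4481}{84} = - \frac{4481}{84}$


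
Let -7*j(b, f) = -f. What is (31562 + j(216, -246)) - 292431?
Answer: -1826329/7 ≈ -2.6090e+5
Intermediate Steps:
j(b, f) = f/7 (j(b, f) = -(-1)*f/7 = f/7)
(31562 + j(216, -246)) - 292431 = (31562 + (1/7)*(-246)) - 292431 = (31562 - 246/7) - 292431 = 220688/7 - 292431 = -1826329/7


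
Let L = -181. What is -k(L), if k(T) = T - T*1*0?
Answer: 181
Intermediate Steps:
k(T) = T (k(T) = T - T*0 = T - 1*0 = T + 0 = T)
-k(L) = -1*(-181) = 181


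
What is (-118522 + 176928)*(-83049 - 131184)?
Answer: -12512492598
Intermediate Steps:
(-118522 + 176928)*(-83049 - 131184) = 58406*(-214233) = -12512492598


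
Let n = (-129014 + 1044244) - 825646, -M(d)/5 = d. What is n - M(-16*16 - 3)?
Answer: 88289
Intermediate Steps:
M(d) = -5*d
n = 89584 (n = 915230 - 825646 = 89584)
n - M(-16*16 - 3) = 89584 - (-5)*(-16*16 - 3) = 89584 - (-5)*(-256 - 3) = 89584 - (-5)*(-259) = 89584 - 1*1295 = 89584 - 1295 = 88289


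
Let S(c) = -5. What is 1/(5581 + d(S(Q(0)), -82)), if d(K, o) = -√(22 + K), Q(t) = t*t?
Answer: 5581/31147544 + √17/31147544 ≈ 0.00017931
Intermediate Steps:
Q(t) = t²
1/(5581 + d(S(Q(0)), -82)) = 1/(5581 - √(22 - 5)) = 1/(5581 - √17)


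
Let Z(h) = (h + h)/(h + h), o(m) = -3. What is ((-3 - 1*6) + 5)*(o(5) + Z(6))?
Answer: 8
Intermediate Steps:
Z(h) = 1 (Z(h) = (2*h)/((2*h)) = (2*h)*(1/(2*h)) = 1)
((-3 - 1*6) + 5)*(o(5) + Z(6)) = ((-3 - 1*6) + 5)*(-3 + 1) = ((-3 - 6) + 5)*(-2) = (-9 + 5)*(-2) = -4*(-2) = 8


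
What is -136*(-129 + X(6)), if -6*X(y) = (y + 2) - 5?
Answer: 17612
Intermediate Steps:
X(y) = 1/2 - y/6 (X(y) = -((y + 2) - 5)/6 = -((2 + y) - 5)/6 = -(-3 + y)/6 = 1/2 - y/6)
-136*(-129 + X(6)) = -136*(-129 + (1/2 - 1/6*6)) = -136*(-129 + (1/2 - 1)) = -136*(-129 - 1/2) = -136*(-259/2) = 17612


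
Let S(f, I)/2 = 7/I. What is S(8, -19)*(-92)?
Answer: 1288/19 ≈ 67.789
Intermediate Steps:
S(f, I) = 14/I (S(f, I) = 2*(7/I) = 14/I)
S(8, -19)*(-92) = (14/(-19))*(-92) = (14*(-1/19))*(-92) = -14/19*(-92) = 1288/19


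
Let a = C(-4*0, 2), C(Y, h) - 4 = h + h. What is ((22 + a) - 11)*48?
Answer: 912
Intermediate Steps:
C(Y, h) = 4 + 2*h (C(Y, h) = 4 + (h + h) = 4 + 2*h)
a = 8 (a = 4 + 2*2 = 4 + 4 = 8)
((22 + a) - 11)*48 = ((22 + 8) - 11)*48 = (30 - 11)*48 = 19*48 = 912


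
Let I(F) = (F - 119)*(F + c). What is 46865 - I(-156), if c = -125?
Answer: -30410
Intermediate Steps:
I(F) = (-125 + F)*(-119 + F) (I(F) = (F - 119)*(F - 125) = (-119 + F)*(-125 + F) = (-125 + F)*(-119 + F))
46865 - I(-156) = 46865 - (14875 + (-156)² - 244*(-156)) = 46865 - (14875 + 24336 + 38064) = 46865 - 1*77275 = 46865 - 77275 = -30410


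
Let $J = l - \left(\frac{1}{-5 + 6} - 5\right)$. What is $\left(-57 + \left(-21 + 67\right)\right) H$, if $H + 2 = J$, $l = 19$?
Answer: $-231$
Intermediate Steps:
$J = 23$ ($J = 19 - \left(\frac{1}{-5 + 6} - 5\right) = 19 - \left(1^{-1} - 5\right) = 19 - \left(1 - 5\right) = 19 - -4 = 19 + 4 = 23$)
$H = 21$ ($H = -2 + 23 = 21$)
$\left(-57 + \left(-21 + 67\right)\right) H = \left(-57 + \left(-21 + 67\right)\right) 21 = \left(-57 + 46\right) 21 = \left(-11\right) 21 = -231$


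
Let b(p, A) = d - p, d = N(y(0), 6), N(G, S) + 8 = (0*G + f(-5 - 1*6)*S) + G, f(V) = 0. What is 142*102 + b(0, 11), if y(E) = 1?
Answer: 14477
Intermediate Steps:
N(G, S) = -8 + G (N(G, S) = -8 + ((0*G + 0*S) + G) = -8 + ((0 + 0) + G) = -8 + (0 + G) = -8 + G)
d = -7 (d = -8 + 1 = -7)
b(p, A) = -7 - p
142*102 + b(0, 11) = 142*102 + (-7 - 1*0) = 14484 + (-7 + 0) = 14484 - 7 = 14477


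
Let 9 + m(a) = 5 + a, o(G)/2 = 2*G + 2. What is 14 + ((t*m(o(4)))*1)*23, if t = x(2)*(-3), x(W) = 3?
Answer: -3298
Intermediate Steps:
o(G) = 4 + 4*G (o(G) = 2*(2*G + 2) = 2*(2 + 2*G) = 4 + 4*G)
m(a) = -4 + a (m(a) = -9 + (5 + a) = -4 + a)
t = -9 (t = 3*(-3) = -9)
14 + ((t*m(o(4)))*1)*23 = 14 + (-9*(-4 + (4 + 4*4))*1)*23 = 14 + (-9*(-4 + (4 + 16))*1)*23 = 14 + (-9*(-4 + 20)*1)*23 = 14 + (-9*16*1)*23 = 14 - 144*1*23 = 14 - 144*23 = 14 - 3312 = -3298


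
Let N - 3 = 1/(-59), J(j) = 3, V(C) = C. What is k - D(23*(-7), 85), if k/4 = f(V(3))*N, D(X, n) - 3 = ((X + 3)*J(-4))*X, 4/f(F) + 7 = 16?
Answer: -40521511/531 ≈ -76312.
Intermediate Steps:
f(F) = 4/9 (f(F) = 4/(-7 + 16) = 4/9)
N = 176/59 (N = 3 + 1/(-59) = 3 - 1/59 = 176/59 ≈ 2.9831)
D(X, n) = 3 + X*(9 + 3*X) (D(X, n) = 3 + ((X + 3)*3)*X = 3 + ((3 + X)*3)*X = 3 + (9 + 3*X)*X = 3 + X*(9 + 3*X))
k = 2816/531 (k = 4*((4/9)*(176/59)) = 4*(704/531) = 2816/531 ≈ 5.3032)
k - D(23*(-7), 85) = 2816/531 - (3 + 3*(23*(-7))² + 9*(23*(-7))) = 2816/531 - (3 + 3*(-161)² + 9*(-161)) = 2816/531 - (3 + 3*25921 - 1449) = 2816/531 - (3 + 77763 - 1449) = 2816/531 - 1*76317 = 2816/531 - 76317 = -40521511/531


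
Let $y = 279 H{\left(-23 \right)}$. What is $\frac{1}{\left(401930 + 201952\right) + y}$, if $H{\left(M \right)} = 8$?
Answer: $\frac{1}{606114} \approx 1.6499 \cdot 10^{-6}$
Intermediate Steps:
$y = 2232$ ($y = 279 \cdot 8 = 2232$)
$\frac{1}{\left(401930 + 201952\right) + y} = \frac{1}{\left(401930 + 201952\right) + 2232} = \frac{1}{603882 + 2232} = \frac{1}{606114}$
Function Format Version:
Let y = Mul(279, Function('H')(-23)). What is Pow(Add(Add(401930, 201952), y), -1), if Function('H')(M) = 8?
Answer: Rational(1, 606114) ≈ 1.6499e-6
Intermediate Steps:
y = 2232 (y = Mul(279, 8) = 2232)
Pow(Add(Add(401930, 201952), y), -1) = Pow(Add(Add(401930, 201952), 2232), -1) = Pow(Add(603882, 2232), -1) = Pow(606114, -1) = Rational(1, 606114)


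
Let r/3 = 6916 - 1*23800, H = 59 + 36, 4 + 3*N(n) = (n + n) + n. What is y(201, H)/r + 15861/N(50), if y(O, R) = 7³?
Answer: 172151717/528228 ≈ 325.90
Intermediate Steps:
N(n) = -4/3 + n (N(n) = -4/3 + ((n + n) + n)/3 = -4/3 + (2*n + n)/3 = -4/3 + (3*n)/3 = -4/3 + n)
H = 95
y(O, R) = 343
r = -50652 (r = 3*(6916 - 1*23800) = 3*(6916 - 23800) = 3*(-16884) = -50652)
y(201, H)/r + 15861/N(50) = 343/(-50652) + 15861/(-4/3 + 50) = 343*(-1/50652) + 15861/(146/3) = -49/7236 + 15861*(3/146) = -49/7236 + 47583/146 = 172151717/528228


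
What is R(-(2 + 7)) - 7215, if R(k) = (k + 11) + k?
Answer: -7222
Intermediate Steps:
R(k) = 11 + 2*k (R(k) = (11 + k) + k = 11 + 2*k)
R(-(2 + 7)) - 7215 = (11 + 2*(-(2 + 7))) - 7215 = (11 + 2*(-1*9)) - 7215 = (11 + 2*(-9)) - 7215 = (11 - 18) - 7215 = -7 - 7215 = -7222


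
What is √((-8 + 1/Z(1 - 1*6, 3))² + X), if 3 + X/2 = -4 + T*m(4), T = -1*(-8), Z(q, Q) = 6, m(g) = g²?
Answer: √10921/6 ≈ 17.417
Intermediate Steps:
T = 8
X = 242 (X = -6 + 2*(-4 + 8*4²) = -6 + 2*(-4 + 8*16) = -6 + 2*(-4 + 128) = -6 + 2*124 = -6 + 248 = 242)
√((-8 + 1/Z(1 - 1*6, 3))² + X) = √((-8 + 1/6)² + 242) = √((-8 + ⅙)² + 242) = √((-47/6)² + 242) = √(2209/36 + 242) = √(10921/36) = √10921/6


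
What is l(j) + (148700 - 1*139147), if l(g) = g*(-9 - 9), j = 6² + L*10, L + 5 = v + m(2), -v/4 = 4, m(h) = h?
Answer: 12325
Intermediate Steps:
v = -16 (v = -4*4 = -16)
L = -19 (L = -5 + (-16 + 2) = -5 - 14 = -19)
j = -154 (j = 6² - 19*10 = 36 - 190 = -154)
l(g) = -18*g (l(g) = g*(-18) = -18*g)
l(j) + (148700 - 1*139147) = -18*(-154) + (148700 - 1*139147) = 2772 + (148700 - 139147) = 2772 + 9553 = 12325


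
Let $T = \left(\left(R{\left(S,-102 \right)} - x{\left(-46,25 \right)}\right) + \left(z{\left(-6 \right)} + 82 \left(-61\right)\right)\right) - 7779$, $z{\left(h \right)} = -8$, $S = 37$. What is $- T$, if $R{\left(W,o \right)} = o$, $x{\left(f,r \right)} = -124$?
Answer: $12767$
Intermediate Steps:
$T = -12767$ ($T = \left(\left(-102 - -124\right) + \left(-8 + 82 \left(-61\right)\right)\right) - 7779 = \left(\left(-102 + 124\right) - 5010\right) - 7779 = \left(22 - 5010\right) - 7779 = -4988 - 7779 = -12767$)
$- T = \left(-1\right) \left(-12767\right) = 12767$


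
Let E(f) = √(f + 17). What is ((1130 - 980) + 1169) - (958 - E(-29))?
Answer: 361 + 2*I*√3 ≈ 361.0 + 3.4641*I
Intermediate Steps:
E(f) = √(17 + f)
((1130 - 980) + 1169) - (958 - E(-29)) = ((1130 - 980) + 1169) - (958 - √(17 - 29)) = (150 + 1169) - (958 - √(-12)) = 1319 - (958 - 2*I*√3) = 1319 + (-958 + 2*I*√3) = 361 + 2*I*√3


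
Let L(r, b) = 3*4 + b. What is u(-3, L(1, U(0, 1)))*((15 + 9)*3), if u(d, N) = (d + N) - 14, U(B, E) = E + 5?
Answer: 72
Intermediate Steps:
U(B, E) = 5 + E
L(r, b) = 12 + b
u(d, N) = -14 + N + d (u(d, N) = (N + d) - 14 = -14 + N + d)
u(-3, L(1, U(0, 1)))*((15 + 9)*3) = (-14 + (12 + (5 + 1)) - 3)*((15 + 9)*3) = (-14 + (12 + 6) - 3)*(24*3) = (-14 + 18 - 3)*72 = 1*72 = 72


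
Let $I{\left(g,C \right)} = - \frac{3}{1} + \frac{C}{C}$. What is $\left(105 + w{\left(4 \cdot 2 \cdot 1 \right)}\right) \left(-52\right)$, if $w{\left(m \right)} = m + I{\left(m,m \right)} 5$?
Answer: $-5356$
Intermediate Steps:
$I{\left(g,C \right)} = -2$ ($I{\left(g,C \right)} = \left(-3\right) 1 + 1 = -3 + 1 = -2$)
$w{\left(m \right)} = -10 + m$ ($w{\left(m \right)} = m - 10 = -10 + m$)
$\left(105 + w{\left(4 \cdot 2 \cdot 1 \right)}\right) \left(-52\right) = \left(105 - \left(10 - 4 \cdot 2 \cdot 1\right)\right) \left(-52\right) = \left(105 + \left(-10 + 8 \cdot 1\right)\right) \left(-52\right) = \left(105 + \left(-10 + 8\right)\right) \left(-52\right) = \left(105 - 2\right) \left(-52\right) = 103 \left(-52\right) = -5356$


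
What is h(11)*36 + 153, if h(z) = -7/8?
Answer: 243/2 ≈ 121.50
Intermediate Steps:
h(z) = -7/8 (h(z) = -7*⅛ = -7/8)
h(11)*36 + 153 = -7/8*36 + 153 = -63/2 + 153 = 243/2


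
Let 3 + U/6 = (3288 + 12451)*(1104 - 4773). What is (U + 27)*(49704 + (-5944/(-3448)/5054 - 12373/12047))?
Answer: -64558262548314655469721/3748809554 ≈ -1.7221e+13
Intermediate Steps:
U = -346478364 (U = -18 + 6*((3288 + 12451)*(1104 - 4773)) = -18 + 6*(15739*(-3669)) = -18 + 6*(-57746391) = -18 - 346478346 = -346478364)
(U + 27)*(49704 + (-5944/(-3448)/5054 - 12373/12047)) = (-346478364 + 27)*(49704 + (-5944/(-3448)/5054 - 12373/12047)) = -346478337*(49704 + (-5944*(-1/3448)*(1/5054) - 12373*1/12047)) = -346478337*(49704 + ((743/431)*(1/5054) - 12373/12047)) = -346478337*(49704 + (743/2178274 - 12373/12047)) = -346478337*(49704 - 3848976183/3748809554) = -346478337*186326981095833/3748809554 = -64558262548314655469721/3748809554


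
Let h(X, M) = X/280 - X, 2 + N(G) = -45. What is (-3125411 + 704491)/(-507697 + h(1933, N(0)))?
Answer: 677857600/142694467 ≈ 4.7504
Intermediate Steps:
N(G) = -47 (N(G) = -2 - 45 = -47)
h(X, M) = -279*X/280 (h(X, M) = X*(1/280) - X = X/280 - X = -279*X/280)
(-3125411 + 704491)/(-507697 + h(1933, N(0))) = (-3125411 + 704491)/(-507697 - 279/280*1933) = -2420920/(-507697 - 539307/280) = -2420920/(-142694467/280) = -2420920*(-280/142694467) = 677857600/142694467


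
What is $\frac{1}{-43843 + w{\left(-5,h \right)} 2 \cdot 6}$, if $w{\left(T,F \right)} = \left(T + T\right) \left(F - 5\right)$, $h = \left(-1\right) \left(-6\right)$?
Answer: $- \frac{1}{43963} \approx -2.2746 \cdot 10^{-5}$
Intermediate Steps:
$h = 6$
$w{\left(T,F \right)} = 2 T \left(-5 + F\right)$
$\frac{1}{-43843 + w{\left(-5,h \right)} 2 \cdot 6} = \frac{1}{-43843 + 2 \left(-5\right) \left(-5 + 6\right) 2 \cdot 6} = \frac{1}{-43843 + 2 \left(-5\right) 1 \cdot 2 \cdot 6} = \frac{1}{-43843 + \left(-10\right) 2 \cdot 6} = \frac{1}{-43843 - 120} = \frac{1}{-43963} = - \frac{1}{43963}$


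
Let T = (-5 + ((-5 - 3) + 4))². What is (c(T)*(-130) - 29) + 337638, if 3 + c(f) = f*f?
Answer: -514931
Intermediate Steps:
T = 81 (T = (-5 + (-8 + 4))² = (-5 - 4)² = (-9)² = 81)
c(f) = -3 + f² (c(f) = -3 + f*f = -3 + f²)
(c(T)*(-130) - 29) + 337638 = ((-3 + 81²)*(-130) - 29) + 337638 = ((-3 + 6561)*(-130) - 29) + 337638 = (6558*(-130) - 29) + 337638 = (-852540 - 29) + 337638 = -852569 + 337638 = -514931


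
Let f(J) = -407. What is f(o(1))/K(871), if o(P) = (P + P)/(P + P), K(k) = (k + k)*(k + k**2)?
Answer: -407/1323069904 ≈ -3.0762e-7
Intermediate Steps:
K(k) = 2*k*(k + k**2) (K(k) = (2*k)*(k + k**2) = 2*k*(k + k**2))
o(P) = 1 (o(P) = (2*P)/((2*P)) = (2*P)*(1/(2*P)) = 1)
f(o(1))/K(871) = -407*1/(1517282*(1 + 871)) = -407/(2*758641*872) = -407/1323069904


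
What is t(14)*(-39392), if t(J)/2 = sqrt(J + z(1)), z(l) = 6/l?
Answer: -157568*sqrt(5) ≈ -3.5233e+5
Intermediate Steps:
t(J) = 2*sqrt(6 + J) (t(J) = 2*sqrt(J + 6/1) = 2*sqrt(J + 6*1) = 2*sqrt(J + 6) = 2*sqrt(6 + J))
t(14)*(-39392) = (2*sqrt(6 + 14))*(-39392) = (2*sqrt(20))*(-39392) = (2*(2*sqrt(5)))*(-39392) = (4*sqrt(5))*(-39392) = -157568*sqrt(5)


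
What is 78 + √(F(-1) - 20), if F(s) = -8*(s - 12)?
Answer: 78 + 2*√21 ≈ 87.165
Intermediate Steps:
F(s) = 96 - 8*s (F(s) = -8*(-12 + s) = 96 - 8*s)
78 + √(F(-1) - 20) = 78 + √((96 - 8*(-1)) - 20) = 78 + √((96 + 8) - 20) = 78 + √(104 - 20) = 78 + √84 = 78 + 2*√21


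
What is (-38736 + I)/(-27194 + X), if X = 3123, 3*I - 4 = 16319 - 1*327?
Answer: 33404/24071 ≈ 1.3877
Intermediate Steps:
I = 5332 (I = 4/3 + (16319 - 1*327)/3 = 4/3 + (16319 - 327)/3 = 4/3 + (⅓)*15992 = 4/3 + 15992/3 = 5332)
(-38736 + I)/(-27194 + X) = (-38736 + 5332)/(-27194 + 3123) = -33404/(-24071) = -33404*(-1/24071) = 33404/24071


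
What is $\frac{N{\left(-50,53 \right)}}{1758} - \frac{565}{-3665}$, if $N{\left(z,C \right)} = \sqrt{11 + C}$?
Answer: $\frac{102259}{644307} \approx 0.15871$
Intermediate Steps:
$\frac{N{\left(-50,53 \right)}}{1758} - \frac{565}{-3665} = \frac{\sqrt{11 + 53}}{1758} - \frac{565}{-3665} = \sqrt{64} \cdot \frac{1}{1758} - - \frac{113}{733} = 8 \cdot \frac{1}{1758} + \frac{113}{733} = \frac{4}{879} + \frac{113}{733} = \frac{102259}{644307}$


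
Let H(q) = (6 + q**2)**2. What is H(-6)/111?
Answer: 588/37 ≈ 15.892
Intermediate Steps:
H(-6)/111 = (6 + (-6)**2)**2/111 = (6 + 36)**2*(1/111) = 42**2*(1/111) = 1764*(1/111) = 588/37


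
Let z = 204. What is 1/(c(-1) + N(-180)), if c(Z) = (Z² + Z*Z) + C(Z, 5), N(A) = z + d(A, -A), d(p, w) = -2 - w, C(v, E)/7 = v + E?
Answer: 1/52 ≈ 0.019231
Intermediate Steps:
C(v, E) = 7*E + 7*v (C(v, E) = 7*(v + E) = 7*(E + v) = 7*E + 7*v)
N(A) = 202 + A (N(A) = 204 + (-2 - (-1)*A) = 204 + (-2 + A) = 202 + A)
c(Z) = 35 + 2*Z² + 7*Z (c(Z) = (Z² + Z*Z) + (7*5 + 7*Z) = (Z² + Z²) + (35 + 7*Z) = 2*Z² + (35 + 7*Z) = 35 + 2*Z² + 7*Z)
1/(c(-1) + N(-180)) = 1/((35 + 2*(-1)² + 7*(-1)) + (202 - 180)) = 1/((35 + 2*1 - 7) + 22) = 1/((35 + 2 - 7) + 22) = 1/(30 + 22) = 1/52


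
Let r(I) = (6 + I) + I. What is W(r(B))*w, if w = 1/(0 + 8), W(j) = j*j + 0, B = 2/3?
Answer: 121/18 ≈ 6.7222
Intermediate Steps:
B = ⅔ (B = 2*(⅓) = ⅔ ≈ 0.66667)
r(I) = 6 + 2*I
W(j) = j² (W(j) = j² + 0 = j²)
w = ⅛ (w = 1/8 = ⅛ ≈ 0.12500)
W(r(B))*w = (6 + 2*(⅔))²*(⅛) = (6 + 4/3)²*(⅛) = (22/3)²*(⅛) = (484/9)*(⅛) = 121/18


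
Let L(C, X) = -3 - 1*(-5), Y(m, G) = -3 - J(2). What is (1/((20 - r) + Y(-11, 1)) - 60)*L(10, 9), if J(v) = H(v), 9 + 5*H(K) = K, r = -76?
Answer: -28315/236 ≈ -119.98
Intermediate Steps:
H(K) = -9/5 + K/5
J(v) = -9/5 + v/5
Y(m, G) = -8/5 (Y(m, G) = -3 - (-9/5 + (1/5)*2) = -3 - (-9/5 + 2/5) = -3 - 1*(-7/5) = -3 + 7/5 = -8/5)
L(C, X) = 2 (L(C, X) = -3 + 5 = 2)
(1/((20 - r) + Y(-11, 1)) - 60)*L(10, 9) = (1/((20 - 1*(-76)) - 8/5) - 60)*2 = (1/((20 + 76) - 8/5) - 60)*2 = (1/(96 - 8/5) - 60)*2 = (1/(472/5) - 60)*2 = (5/472 - 60)*2 = -28315/472*2 = -28315/236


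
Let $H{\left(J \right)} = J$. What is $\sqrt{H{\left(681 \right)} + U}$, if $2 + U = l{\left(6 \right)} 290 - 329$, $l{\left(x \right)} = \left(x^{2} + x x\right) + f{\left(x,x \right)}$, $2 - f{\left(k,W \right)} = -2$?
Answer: $\sqrt{22390} \approx 149.63$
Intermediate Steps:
$f{\left(k,W \right)} = 4$ ($f{\left(k,W \right)} = 2 - -2 = 2 + 2 = 4$)
$l{\left(x \right)} = 4 + 2 x^{2}$ ($l{\left(x \right)} = \left(x^{2} + x x\right) + 4 = \left(x^{2} + x^{2}\right) + 4 = 2 x^{2} + 4 = 4 + 2 x^{2}$)
$U = 21709$ ($U = -2 - \left(329 - \left(4 + 2 \cdot 6^{2}\right) 290\right) = -2 - \left(329 - \left(4 + 2 \cdot 36\right) 290\right) = -2 - \left(329 - \left(4 + 72\right) 290\right) = -2 + \left(76 \cdot 290 - 329\right) = -2 + \left(22040 - 329\right) = -2 + 21711 = 21709$)
$\sqrt{H{\left(681 \right)} + U} = \sqrt{681 + 21709} = \sqrt{22390}$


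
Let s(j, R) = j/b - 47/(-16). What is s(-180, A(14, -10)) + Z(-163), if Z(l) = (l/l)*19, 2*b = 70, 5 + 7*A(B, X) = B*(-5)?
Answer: 1881/112 ≈ 16.795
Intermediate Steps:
A(B, X) = -5/7 - 5*B/7 (A(B, X) = -5/7 + (B*(-5))/7 = -5/7 + (-5*B)/7 = -5/7 - 5*B/7)
b = 35 (b = (½)*70 = 35)
Z(l) = 19 (Z(l) = 1*19 = 19)
s(j, R) = 47/16 + j/35 (s(j, R) = j/35 - 47/(-16) = j*(1/35) - 47*(-1/16) = j/35 + 47/16 = 47/16 + j/35)
s(-180, A(14, -10)) + Z(-163) = (47/16 + (1/35)*(-180)) + 19 = (47/16 - 36/7) + 19 = -247/112 + 19 = 1881/112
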